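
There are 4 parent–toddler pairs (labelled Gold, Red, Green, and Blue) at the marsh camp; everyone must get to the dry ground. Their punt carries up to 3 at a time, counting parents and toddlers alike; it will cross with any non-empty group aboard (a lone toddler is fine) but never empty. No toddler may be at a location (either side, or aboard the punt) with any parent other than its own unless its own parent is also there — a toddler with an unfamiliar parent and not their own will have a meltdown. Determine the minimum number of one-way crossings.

9

Counting alone: each trip to the dry ground takes at most 3 across and each return brings at least 1 back, so after t trips out (and t−1 returns) at most 3t − (t−1) of the 8 are across; that first reaches 8 at t = 4, so at least 7 crossings are needed.
The safety rule pushes this higher. Following every safe sequence of crossings, the most of the 8 that can be at the dry ground as the punt arrives there on crossing 7 is 7 — never all 8.
So no plan with fewer than 9 crossings exists, and this one achieves 9:
1. parent Gold and toddler Gold cross → the dry ground.
2. parent Gold crosses ← the marsh camp.
3. parent Gold, parent Red, and toddler Red cross → the dry ground.
4. parent Gold and toddler Gold cross ← the marsh camp.
5. parent Blue, parent Gold, and parent Green cross → the dry ground.
6. toddler Red crosses ← the marsh camp.
7. toddler Gold and toddler Red cross → the dry ground.
8. toddler Gold crosses ← the marsh camp.
9. toddler Blue, toddler Gold, and toddler Green cross → the dry ground.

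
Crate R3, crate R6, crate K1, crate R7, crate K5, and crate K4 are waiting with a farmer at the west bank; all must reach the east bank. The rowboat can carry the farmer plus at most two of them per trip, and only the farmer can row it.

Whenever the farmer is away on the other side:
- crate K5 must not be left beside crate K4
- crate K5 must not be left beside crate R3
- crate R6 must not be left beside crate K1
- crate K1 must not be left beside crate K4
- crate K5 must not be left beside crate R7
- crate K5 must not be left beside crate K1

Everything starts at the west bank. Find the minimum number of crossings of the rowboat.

9

Counting alone: the farmer can take at most 2 across per trip to the east bank, so moving all 6 needs at least 3 loaded trips out, with a return between consecutive ones — at least 5 crossings.
The safety rule pushes this higher. Following every safe sequence of crossings, the most of the 6 that can be at the east bank as the rowboat arrives there on crossings 5, 7 is 4, 5 respectively — never all 6.
So no plan with fewer than 9 crossings exists, and this one achieves 9:
1. Farmer goes to the east bank with crate K1 and crate K5.  [the west bank: crate K4, crate R3, crate R6, crate R7 | the east bank: crate K1, crate K5]
2. Farmer goes back to the west bank with crate K1.  [the west bank: crate K1, crate K4, crate R3, crate R6, crate R7 | the east bank: crate K5]
3. Farmer goes to the east bank with crate K1 and crate R3.  [the west bank: crate K4, crate R6, crate R7 | the east bank: crate K1, crate K5, crate R3]
4. Farmer goes back to the west bank with crate K5.  [the west bank: crate K4, crate K5, crate R6, crate R7 | the east bank: crate K1, crate R3]
5. Farmer goes to the east bank with crate K5 and crate R7.  [the west bank: crate K4, crate R6 | the east bank: crate K1, crate K5, crate R3, crate R7]
6. Farmer goes back to the west bank with crate K5.  [the west bank: crate K4, crate K5, crate R6 | the east bank: crate K1, crate R3, crate R7]
7. Farmer goes to the east bank with crate K4 and crate R6.  [the west bank: crate K5 | the east bank: crate K1, crate K4, crate R3, crate R6, crate R7]
8. Farmer goes back to the west bank with crate K1.  [the west bank: crate K1, crate K5 | the east bank: crate K4, crate R3, crate R6, crate R7]
9. Farmer goes to the east bank with crate K1 and crate K5.  [the west bank: — | the east bank: crate K1, crate K4, crate K5, crate R3, crate R6, crate R7]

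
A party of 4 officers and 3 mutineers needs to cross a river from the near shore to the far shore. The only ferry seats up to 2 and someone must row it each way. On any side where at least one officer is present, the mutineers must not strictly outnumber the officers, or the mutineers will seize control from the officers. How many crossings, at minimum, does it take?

11

Counting alone: each trip to the far shore takes at most 2 across and each return brings at least 1 back, so after t trips out (and t−1 returns) at most 2t − (t−1) of the 7 are across; that first reaches 7 at t = 6, so at least 11 crossings are needed.
The plan below uses exactly 11 crossings, so it is optimal:
1. 2 mutineers → the far shore.  (the near shore: 4O 1M; the far shore: 0O 2M)
2. 1 mutineer ← the near shore.  (the near shore: 4O 2M; the far shore: 0O 1M)
3. 2 mutineers → the far shore.  (the near shore: 4O 0M; the far shore: 0O 3M)
4. 1 mutineer ← the near shore.  (the near shore: 4O 1M; the far shore: 0O 2M)
5. 2 officers → the far shore.  (the near shore: 2O 1M; the far shore: 2O 2M)
6. 1 mutineer ← the near shore.  (the near shore: 2O 2M; the far shore: 2O 1M)
7. 1 officer and 1 mutineer → the far shore.  (the near shore: 1O 1M; the far shore: 3O 2M)
8. 1 officer ← the near shore.  (the near shore: 2O 1M; the far shore: 2O 2M)
9. 1 officer and 1 mutineer → the far shore.  (the near shore: 1O 0M; the far shore: 3O 3M)
10. 1 mutineer ← the near shore.  (the near shore: 1O 1M; the far shore: 3O 2M)
11. 1 officer and 1 mutineer → the far shore.  (the near shore: 0O 0M; the far shore: 4O 3M)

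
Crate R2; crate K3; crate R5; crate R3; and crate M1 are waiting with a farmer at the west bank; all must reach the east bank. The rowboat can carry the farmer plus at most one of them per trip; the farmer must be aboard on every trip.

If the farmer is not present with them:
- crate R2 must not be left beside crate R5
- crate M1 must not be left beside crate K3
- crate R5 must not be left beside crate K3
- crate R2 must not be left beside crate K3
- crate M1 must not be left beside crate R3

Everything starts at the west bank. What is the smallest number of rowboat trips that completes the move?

impossible

Whatever the first load, the items left behind include a forbidden pair without the farmer. No opening move is safe, so no plan exists.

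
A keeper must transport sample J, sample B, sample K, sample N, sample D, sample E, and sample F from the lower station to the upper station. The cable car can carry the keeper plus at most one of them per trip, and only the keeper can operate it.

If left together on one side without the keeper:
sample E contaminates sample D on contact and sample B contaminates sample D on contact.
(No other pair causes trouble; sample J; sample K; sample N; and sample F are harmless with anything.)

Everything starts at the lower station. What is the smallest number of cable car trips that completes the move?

Counting alone: the keeper can take at most 1 across per trip to the upper station, so moving all 7 needs at least 7 loaded trips out, with a return between consecutive ones — at least 13 crossings.
The safety rule pushes this higher. Following every safe sequence of crossings, the most of the 7 that can be at the upper station as the cable car arrives there on crossing 13 is 6 — never all 7.
So no plan with fewer than 15 crossings exists, and this one achieves 15:
1. Keeper goes to the upper station with sample D.
2. Keeper goes back to the lower station alone.
3. Keeper goes to the upper station with sample J.
4. Keeper goes back to the lower station alone.
5. Keeper goes to the upper station with sample B.
6. Keeper goes back to the lower station with sample D.
7. Keeper goes to the upper station with sample E.
8. Keeper goes back to the lower station alone.
9. Keeper goes to the upper station with sample K.
10. Keeper goes back to the lower station alone.
11. Keeper goes to the upper station with sample N.
12. Keeper goes back to the lower station alone.
13. Keeper goes to the upper station with sample F.
14. Keeper goes back to the lower station alone.
15. Keeper goes to the upper station with sample D.

15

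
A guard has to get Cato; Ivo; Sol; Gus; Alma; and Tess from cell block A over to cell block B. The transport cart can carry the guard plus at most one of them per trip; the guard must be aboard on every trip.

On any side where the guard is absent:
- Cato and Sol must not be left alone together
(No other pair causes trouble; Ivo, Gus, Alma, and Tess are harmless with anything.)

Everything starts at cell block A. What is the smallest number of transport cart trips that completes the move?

Counting alone: the guard can take at most 1 across per trip to cell block B, so moving all 6 needs at least 6 loaded trips out, with a return between consecutive ones — at least 11 crossings.
The plan below uses exactly 11 crossings, so it is optimal:
1. Guard goes to cell block B with Cato.  [cell block A: Alma, Gus, Ivo, Sol, Tess | cell block B: Cato]
2. Guard goes back to cell block A alone.  [cell block A: Alma, Gus, Ivo, Sol, Tess | cell block B: Cato]
3. Guard goes to cell block B with Ivo.  [cell block A: Alma, Gus, Sol, Tess | cell block B: Cato, Ivo]
4. Guard goes back to cell block A alone.  [cell block A: Alma, Gus, Sol, Tess | cell block B: Cato, Ivo]
5. Guard goes to cell block B with Gus.  [cell block A: Alma, Sol, Tess | cell block B: Cato, Gus, Ivo]
6. Guard goes back to cell block A alone.  [cell block A: Alma, Sol, Tess | cell block B: Cato, Gus, Ivo]
7. Guard goes to cell block B with Alma.  [cell block A: Sol, Tess | cell block B: Alma, Cato, Gus, Ivo]
8. Guard goes back to cell block A alone.  [cell block A: Sol, Tess | cell block B: Alma, Cato, Gus, Ivo]
9. Guard goes to cell block B with Tess.  [cell block A: Sol | cell block B: Alma, Cato, Gus, Ivo, Tess]
10. Guard goes back to cell block A alone.  [cell block A: Sol | cell block B: Alma, Cato, Gus, Ivo, Tess]
11. Guard goes to cell block B with Sol.  [cell block A: — | cell block B: Alma, Cato, Gus, Ivo, Sol, Tess]

11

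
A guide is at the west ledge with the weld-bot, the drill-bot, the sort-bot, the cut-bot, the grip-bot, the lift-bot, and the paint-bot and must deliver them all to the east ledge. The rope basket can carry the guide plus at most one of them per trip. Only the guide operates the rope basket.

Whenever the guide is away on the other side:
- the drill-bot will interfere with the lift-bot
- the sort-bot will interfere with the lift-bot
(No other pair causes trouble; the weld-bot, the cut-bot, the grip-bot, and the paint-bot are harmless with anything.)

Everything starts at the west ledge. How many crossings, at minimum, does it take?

Counting alone: the guide can take at most 1 across per trip to the east ledge, so moving all 7 needs at least 7 loaded trips out, with a return between consecutive ones — at least 13 crossings.
The safety rule pushes this higher. Following every safe sequence of crossings, the most of the 7 that can be at the east ledge as the rope basket arrives there on crossing 13 is 6 — never all 7.
So no plan with fewer than 15 crossings exists, and this one achieves 15:
1. Guide goes to the east ledge with the lift-bot.
2. Guide goes back to the west ledge alone.
3. Guide goes to the east ledge with the weld-bot.
4. Guide goes back to the west ledge alone.
5. Guide goes to the east ledge with the drill-bot.
6. Guide goes back to the west ledge with the lift-bot.
7. Guide goes to the east ledge with the sort-bot.
8. Guide goes back to the west ledge alone.
9. Guide goes to the east ledge with the cut-bot.
10. Guide goes back to the west ledge alone.
11. Guide goes to the east ledge with the grip-bot.
12. Guide goes back to the west ledge alone.
13. Guide goes to the east ledge with the paint-bot.
14. Guide goes back to the west ledge alone.
15. Guide goes to the east ledge with the lift-bot.

15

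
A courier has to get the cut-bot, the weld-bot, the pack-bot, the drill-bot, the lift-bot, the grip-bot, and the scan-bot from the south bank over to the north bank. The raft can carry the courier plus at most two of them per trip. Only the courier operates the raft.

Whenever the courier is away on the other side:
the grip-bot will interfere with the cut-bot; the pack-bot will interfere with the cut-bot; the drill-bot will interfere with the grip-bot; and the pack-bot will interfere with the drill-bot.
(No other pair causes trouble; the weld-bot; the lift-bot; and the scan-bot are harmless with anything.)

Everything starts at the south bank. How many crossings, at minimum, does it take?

Counting alone: the courier can take at most 2 across per trip to the north bank, so moving all 7 needs at least 4 loaded trips out, with a return between consecutive ones — at least 7 crossings.
The plan below uses exactly 7 crossings, so it is optimal:
1. Courier goes to the north bank with the cut-bot and the drill-bot.  [the south bank: the grip-bot, the lift-bot, the pack-bot, the scan-bot, the weld-bot | the north bank: the cut-bot, the drill-bot]
2. Courier goes back to the south bank alone.  [the south bank: the grip-bot, the lift-bot, the pack-bot, the scan-bot, the weld-bot | the north bank: the cut-bot, the drill-bot]
3. Courier goes to the north bank with the weld-bot.  [the south bank: the grip-bot, the lift-bot, the pack-bot, the scan-bot | the north bank: the cut-bot, the drill-bot, the weld-bot]
4. Courier goes back to the south bank alone.  [the south bank: the grip-bot, the lift-bot, the pack-bot, the scan-bot | the north bank: the cut-bot, the drill-bot, the weld-bot]
5. Courier goes to the north bank with the lift-bot and the scan-bot.  [the south bank: the grip-bot, the pack-bot | the north bank: the cut-bot, the drill-bot, the lift-bot, the scan-bot, the weld-bot]
6. Courier goes back to the south bank alone.  [the south bank: the grip-bot, the pack-bot | the north bank: the cut-bot, the drill-bot, the lift-bot, the scan-bot, the weld-bot]
7. Courier goes to the north bank with the grip-bot and the pack-bot.  [the south bank: — | the north bank: the cut-bot, the drill-bot, the grip-bot, the lift-bot, the pack-bot, the scan-bot, the weld-bot]

7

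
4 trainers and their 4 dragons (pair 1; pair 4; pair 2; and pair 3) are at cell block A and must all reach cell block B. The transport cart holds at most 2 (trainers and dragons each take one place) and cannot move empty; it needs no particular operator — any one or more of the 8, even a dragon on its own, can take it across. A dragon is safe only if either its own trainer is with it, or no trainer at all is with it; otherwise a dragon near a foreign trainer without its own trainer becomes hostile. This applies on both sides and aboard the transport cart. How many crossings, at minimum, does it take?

impossible

Following every safe sequence of crossings from the start, the most of the 8 that can be at cell block B as the transport cart arrives there on crossings 1, 3, 5 is 2, 3, 4 respectively; the best ever achieved is 4 of 8.
From crossing 7 on, no configuration arises that was not already reachable earlier: only 44 distinct safe configurations (who is on which side, and where the transport cart is) can ever be reached, none of them has everyone across, and every continuation just revisits them. So no valid plan exists.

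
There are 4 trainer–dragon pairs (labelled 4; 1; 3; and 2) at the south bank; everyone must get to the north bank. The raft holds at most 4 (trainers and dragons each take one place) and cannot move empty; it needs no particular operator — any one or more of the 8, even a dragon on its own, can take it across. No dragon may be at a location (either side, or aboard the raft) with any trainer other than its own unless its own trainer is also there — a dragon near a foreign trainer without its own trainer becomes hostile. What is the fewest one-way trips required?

5

Counting alone: each trip to the north bank takes at most 4 across and each return brings at least 1 back, so after t trips out (and t−1 returns) at most 4t − (t−1) of the 8 are across; that first reaches 8 at t = 3, so at least 5 crossings are needed.
The plan below uses exactly 5 crossings, so it is optimal:
1. dragon 4 and trainer 4 cross → the north bank.
2. trainer 4 crosses ← the south bank.
3. trainer 1, trainer 2, trainer 3, and trainer 4 cross → the north bank.
4. dragon 4 crosses ← the south bank.
5. dragon 1, dragon 2, dragon 3, and dragon 4 cross → the north bank.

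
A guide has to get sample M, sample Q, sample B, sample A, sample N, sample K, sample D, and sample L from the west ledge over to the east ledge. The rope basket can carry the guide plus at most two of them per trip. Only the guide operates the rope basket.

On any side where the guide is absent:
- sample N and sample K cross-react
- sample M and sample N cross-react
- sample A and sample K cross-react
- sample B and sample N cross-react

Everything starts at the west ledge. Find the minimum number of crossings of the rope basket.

9

Counting alone: the guide can take at most 2 across per trip to the east ledge, so moving all 8 needs at least 4 loaded trips out, with a return between consecutive ones — at least 7 crossings.
The safety rule pushes this higher. Following every safe sequence of crossings, the most of the 8 that can be at the east ledge as the rope basket arrives there on crossing 7 is 7 — never all 8.
So no plan with fewer than 9 crossings exists, and this one achieves 9:
1. Guide goes to the east ledge with sample A and sample N.  [the west ledge: sample B, sample D, sample K, sample L, sample M, sample Q | the east ledge: sample A, sample N]
2. Guide goes back to the west ledge alone.  [the west ledge: sample B, sample D, sample K, sample L, sample M, sample Q | the east ledge: sample A, sample N]
3. Guide goes to the east ledge with sample Q.  [the west ledge: sample B, sample D, sample K, sample L, sample M | the east ledge: sample A, sample N, sample Q]
4. Guide goes back to the west ledge alone.  [the west ledge: sample B, sample D, sample K, sample L, sample M | the east ledge: sample A, sample N, sample Q]
5. Guide goes to the east ledge with sample D and sample L.  [the west ledge: sample B, sample K, sample M | the east ledge: sample A, sample D, sample L, sample N, sample Q]
6. Guide goes back to the west ledge alone.  [the west ledge: sample B, sample K, sample M | the east ledge: sample A, sample D, sample L, sample N, sample Q]
7. Guide goes to the east ledge with sample B and sample M.  [the west ledge: sample K | the east ledge: sample A, sample B, sample D, sample L, sample M, sample N, sample Q]
8. Guide goes back to the west ledge with sample N.  [the west ledge: sample K, sample N | the east ledge: sample A, sample B, sample D, sample L, sample M, sample Q]
9. Guide goes to the east ledge with sample K and sample N.  [the west ledge: — | the east ledge: sample A, sample B, sample D, sample K, sample L, sample M, sample N, sample Q]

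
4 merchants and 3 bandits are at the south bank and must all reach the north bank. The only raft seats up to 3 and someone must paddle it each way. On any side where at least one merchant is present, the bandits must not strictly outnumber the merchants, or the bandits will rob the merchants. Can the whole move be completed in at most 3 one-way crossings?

No

Counting alone: each trip to the north bank takes at most 3 across and each return brings at least 1 back, so after t trips out (and t−1 returns) at most 3t − (t−1) of the 7 are across; that first reaches 7 at t = 3, so at least 5 crossings are needed.
Since 3 < 5, 3 crossings cannot be enough. (The shortest complete plan in fact takes 5:)
1. 3 bandits → the north bank.  (the south bank: 4M 0B; the north bank: 0M 3B)
2. 1 bandit ← the south bank.  (the south bank: 4M 1B; the north bank: 0M 2B)
3. 3 merchants → the north bank.  (the south bank: 1M 1B; the north bank: 3M 2B)
4. 1 merchant ← the south bank.  (the south bank: 2M 1B; the north bank: 2M 2B)
5. 2 merchants and 1 bandit → the north bank.  (the south bank: 0M 0B; the north bank: 4M 3B)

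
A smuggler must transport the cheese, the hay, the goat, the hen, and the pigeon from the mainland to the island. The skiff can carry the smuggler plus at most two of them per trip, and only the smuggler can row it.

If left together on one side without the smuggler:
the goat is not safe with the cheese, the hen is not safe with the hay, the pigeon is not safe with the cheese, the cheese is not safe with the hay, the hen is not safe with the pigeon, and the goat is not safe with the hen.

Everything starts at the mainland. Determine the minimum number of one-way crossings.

7

Counting alone: the smuggler can take at most 2 across per trip to the island, so moving all 5 needs at least 3 loaded trips out, with a return between consecutive ones — at least 5 crossings.
The safety rule pushes this higher. Following every safe sequence of crossings, the most of the 5 that can be at the island as the skiff arrives there on crossing 5 is 4 — never all 5.
So no plan with fewer than 7 crossings exists, and this one achieves 7:
1. Smuggler goes to the island with the cheese and the hen.
2. Smuggler goes back to the mainland alone.
3. Smuggler goes to the island with the hay.
4. Smuggler goes back to the mainland with the cheese and the hen.
5. Smuggler goes to the island with the goat and the pigeon.
6. Smuggler goes back to the mainland alone.
7. Smuggler goes to the island with the cheese and the hen.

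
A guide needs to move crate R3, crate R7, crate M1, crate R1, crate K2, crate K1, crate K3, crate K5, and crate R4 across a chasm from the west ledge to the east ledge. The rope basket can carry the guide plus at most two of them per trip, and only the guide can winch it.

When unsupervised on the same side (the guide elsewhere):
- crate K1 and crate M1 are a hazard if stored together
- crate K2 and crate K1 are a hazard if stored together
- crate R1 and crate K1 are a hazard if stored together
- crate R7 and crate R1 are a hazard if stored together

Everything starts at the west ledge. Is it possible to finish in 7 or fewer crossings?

Counting alone: the guide can take at most 2 across per trip to the east ledge, so moving all 9 needs at least 5 loaded trips out, with a return between consecutive ones — at least 9 crossings.
Since 7 < 9, 7 crossings cannot be enough. (The shortest complete plan in fact takes 9:)
1. Guide goes to the east ledge with crate K1 and crate R7.
2. Guide goes back to the west ledge alone.
3. Guide goes to the east ledge with crate K3 and crate R3.
4. Guide goes back to the west ledge alone.
5. Guide goes to the east ledge with crate K5 and crate R4.
6. Guide goes back to the west ledge alone.
7. Guide goes to the east ledge with crate K2 and crate M1.
8. Guide goes back to the west ledge with crate K1.
9. Guide goes to the east ledge with crate K1 and crate R1.

No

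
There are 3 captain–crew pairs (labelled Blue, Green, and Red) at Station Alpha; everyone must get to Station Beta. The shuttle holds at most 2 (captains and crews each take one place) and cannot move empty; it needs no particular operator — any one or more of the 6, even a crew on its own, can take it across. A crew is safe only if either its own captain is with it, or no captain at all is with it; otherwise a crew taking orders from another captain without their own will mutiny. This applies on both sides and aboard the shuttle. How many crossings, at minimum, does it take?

11

Counting alone: each trip to Station Beta takes at most 2 across and each return brings at least 1 back, so after t trips out (and t−1 returns) at most 2t − (t−1) of the 6 are across; that first reaches 6 at t = 5, so at least 9 crossings are needed.
The safety rule pushes this higher. Following every safe sequence of crossings, the most of the 6 that can be at Station Beta as the shuttle arrives there on crossing 9 is 5 — never all 6.
So no plan with fewer than 11 crossings exists, and this one achieves 11:
1. captain Blue and crew Blue cross → Station Beta.
2. captain Blue crosses ← Station Alpha.
3. crew Green and crew Red cross → Station Beta.
4. crew Blue crosses ← Station Alpha.
5. captain Green and captain Red cross → Station Beta.
6. captain Green and crew Green cross ← Station Alpha.
7. captain Blue and captain Green cross → Station Beta.
8. crew Red crosses ← Station Alpha.
9. crew Blue and crew Green cross → Station Beta.
10. captain Red crosses ← Station Alpha.
11. captain Red and crew Red cross → Station Beta.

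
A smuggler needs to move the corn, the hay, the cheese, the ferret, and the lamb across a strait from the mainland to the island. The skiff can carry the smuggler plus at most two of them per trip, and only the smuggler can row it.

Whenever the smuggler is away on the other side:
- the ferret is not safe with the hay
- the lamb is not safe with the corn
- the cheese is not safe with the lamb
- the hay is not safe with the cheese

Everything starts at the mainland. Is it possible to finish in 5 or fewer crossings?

No

Counting alone: the smuggler can take at most 2 across per trip to the island, so moving all 5 needs at least 3 loaded trips out, with a return between consecutive ones — at least 5 crossings.
The safety rule pushes this higher. Following every safe sequence of crossings, the most of the 5 that can be at the island as the skiff arrives there on crossing 5 is 4 — never all 5.
So the move cannot be finished within 5 crossings. (The shortest complete plan takes 7:)
1. Smuggler goes to the island with the hay and the lamb.  [the mainland: the cheese, the corn, the ferret | the island: the hay, the lamb]
2. Smuggler goes back to the mainland alone.  [the mainland: the cheese, the corn, the ferret | the island: the hay, the lamb]
3. Smuggler goes to the island with the corn.  [the mainland: the cheese, the ferret | the island: the corn, the hay, the lamb]
4. Smuggler goes back to the mainland with the lamb.  [the mainland: the cheese, the ferret, the lamb | the island: the corn, the hay]
5. Smuggler goes to the island with the cheese and the ferret.  [the mainland: the lamb | the island: the cheese, the corn, the ferret, the hay]
6. Smuggler goes back to the mainland with the hay.  [the mainland: the hay, the lamb | the island: the cheese, the corn, the ferret]
7. Smuggler goes to the island with the hay and the lamb.  [the mainland: — | the island: the cheese, the corn, the ferret, the hay, the lamb]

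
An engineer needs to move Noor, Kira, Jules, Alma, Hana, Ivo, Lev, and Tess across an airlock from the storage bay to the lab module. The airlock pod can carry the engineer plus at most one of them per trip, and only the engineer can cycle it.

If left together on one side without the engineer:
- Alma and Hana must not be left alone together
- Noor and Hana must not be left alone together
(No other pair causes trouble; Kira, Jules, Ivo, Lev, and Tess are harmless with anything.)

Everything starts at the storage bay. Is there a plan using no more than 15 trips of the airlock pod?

Counting alone: the engineer can take at most 1 across per trip to the lab module, so moving all 8 needs at least 8 loaded trips out, with a return between consecutive ones — at least 15 crossings.
The safety rule pushes this higher. Following every safe sequence of crossings, the most of the 8 that can be at the lab module as the airlock pod arrives there on crossing 15 is 7 — never all 8.
So the move cannot be finished within 15 crossings. (The shortest complete plan takes 17:)
1. Engineer goes to the lab module with Hana.  [the storage bay: Alma, Ivo, Jules, Kira, Lev, Noor, Tess | the lab module: Hana]
2. Engineer goes back to the storage bay alone.  [the storage bay: Alma, Ivo, Jules, Kira, Lev, Noor, Tess | the lab module: Hana]
3. Engineer goes to the lab module with Noor.  [the storage bay: Alma, Ivo, Jules, Kira, Lev, Tess | the lab module: Hana, Noor]
4. Engineer goes back to the storage bay with Hana.  [the storage bay: Alma, Hana, Ivo, Jules, Kira, Lev, Tess | the lab module: Noor]
5. Engineer goes to the lab module with Alma.  [the storage bay: Hana, Ivo, Jules, Kira, Lev, Tess | the lab module: Alma, Noor]
6. Engineer goes back to the storage bay alone.  [the storage bay: Hana, Ivo, Jules, Kira, Lev, Tess | the lab module: Alma, Noor]
7. Engineer goes to the lab module with Kira.  [the storage bay: Hana, Ivo, Jules, Lev, Tess | the lab module: Alma, Kira, Noor]
8. Engineer goes back to the storage bay alone.  [the storage bay: Hana, Ivo, Jules, Lev, Tess | the lab module: Alma, Kira, Noor]
9. Engineer goes to the lab module with Jules.  [the storage bay: Hana, Ivo, Lev, Tess | the lab module: Alma, Jules, Kira, Noor]
10. Engineer goes back to the storage bay alone.  [the storage bay: Hana, Ivo, Lev, Tess | the lab module: Alma, Jules, Kira, Noor]
11. Engineer goes to the lab module with Ivo.  [the storage bay: Hana, Lev, Tess | the lab module: Alma, Ivo, Jules, Kira, Noor]
12. Engineer goes back to the storage bay alone.  [the storage bay: Hana, Lev, Tess | the lab module: Alma, Ivo, Jules, Kira, Noor]
13. Engineer goes to the lab module with Lev.  [the storage bay: Hana, Tess | the lab module: Alma, Ivo, Jules, Kira, Lev, Noor]
14. Engineer goes back to the storage bay alone.  [the storage bay: Hana, Tess | the lab module: Alma, Ivo, Jules, Kira, Lev, Noor]
15. Engineer goes to the lab module with Tess.  [the storage bay: Hana | the lab module: Alma, Ivo, Jules, Kira, Lev, Noor, Tess]
16. Engineer goes back to the storage bay alone.  [the storage bay: Hana | the lab module: Alma, Ivo, Jules, Kira, Lev, Noor, Tess]
17. Engineer goes to the lab module with Hana.  [the storage bay: — | the lab module: Alma, Hana, Ivo, Jules, Kira, Lev, Noor, Tess]

No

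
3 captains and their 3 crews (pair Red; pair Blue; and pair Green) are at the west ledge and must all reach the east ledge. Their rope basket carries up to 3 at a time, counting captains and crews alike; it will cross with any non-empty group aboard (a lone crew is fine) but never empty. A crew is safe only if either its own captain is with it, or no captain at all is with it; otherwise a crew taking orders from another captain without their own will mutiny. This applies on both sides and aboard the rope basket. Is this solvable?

1. captain Red and crew Red cross → the east ledge.
2. captain Red crosses ← the west ledge.
3. captain Blue, captain Green, and captain Red cross → the east ledge.
4. crew Red crosses ← the west ledge.
5. crew Blue, crew Green, and crew Red cross → the east ledge.

Yes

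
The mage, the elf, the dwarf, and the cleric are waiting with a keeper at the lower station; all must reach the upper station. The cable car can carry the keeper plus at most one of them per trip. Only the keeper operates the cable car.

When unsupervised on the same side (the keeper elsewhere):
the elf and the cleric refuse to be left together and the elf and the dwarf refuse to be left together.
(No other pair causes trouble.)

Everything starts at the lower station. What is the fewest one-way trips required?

9

Counting alone: the keeper can take at most 1 across per trip to the upper station, so moving all 4 needs at least 4 loaded trips out, with a return between consecutive ones — at least 7 crossings.
The safety rule pushes this higher. Following every safe sequence of crossings, the most of the 4 that can be at the upper station as the cable car arrives there on crossing 7 is 3 — never all 4.
So no plan with fewer than 9 crossings exists, and this one achieves 9:
1. Keeper goes to the upper station with the elf.  [the lower station: the cleric, the dwarf, the mage | the upper station: the elf]
2. Keeper goes back to the lower station alone.  [the lower station: the cleric, the dwarf, the mage | the upper station: the elf]
3. Keeper goes to the upper station with the mage.  [the lower station: the cleric, the dwarf | the upper station: the elf, the mage]
4. Keeper goes back to the lower station alone.  [the lower station: the cleric, the dwarf | the upper station: the elf, the mage]
5. Keeper goes to the upper station with the dwarf.  [the lower station: the cleric | the upper station: the dwarf, the elf, the mage]
6. Keeper goes back to the lower station with the elf.  [the lower station: the cleric, the elf | the upper station: the dwarf, the mage]
7. Keeper goes to the upper station with the cleric.  [the lower station: the elf | the upper station: the cleric, the dwarf, the mage]
8. Keeper goes back to the lower station alone.  [the lower station: the elf | the upper station: the cleric, the dwarf, the mage]
9. Keeper goes to the upper station with the elf.  [the lower station: — | the upper station: the cleric, the dwarf, the elf, the mage]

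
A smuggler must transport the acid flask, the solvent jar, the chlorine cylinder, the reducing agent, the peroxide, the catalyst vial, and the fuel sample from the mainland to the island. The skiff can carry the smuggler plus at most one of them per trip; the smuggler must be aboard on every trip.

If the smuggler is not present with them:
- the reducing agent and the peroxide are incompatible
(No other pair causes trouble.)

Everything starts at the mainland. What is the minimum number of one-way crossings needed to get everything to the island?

13

Counting alone: the smuggler can take at most 1 across per trip to the island, so moving all 7 needs at least 7 loaded trips out, with a return between consecutive ones — at least 13 crossings.
The plan below uses exactly 13 crossings, so it is optimal:
1. Smuggler goes to the island with the reducing agent.
2. Smuggler goes back to the mainland alone.
3. Smuggler goes to the island with the acid flask.
4. Smuggler goes back to the mainland alone.
5. Smuggler goes to the island with the solvent jar.
6. Smuggler goes back to the mainland alone.
7. Smuggler goes to the island with the chlorine cylinder.
8. Smuggler goes back to the mainland alone.
9. Smuggler goes to the island with the catalyst vial.
10. Smuggler goes back to the mainland alone.
11. Smuggler goes to the island with the fuel sample.
12. Smuggler goes back to the mainland alone.
13. Smuggler goes to the island with the peroxide.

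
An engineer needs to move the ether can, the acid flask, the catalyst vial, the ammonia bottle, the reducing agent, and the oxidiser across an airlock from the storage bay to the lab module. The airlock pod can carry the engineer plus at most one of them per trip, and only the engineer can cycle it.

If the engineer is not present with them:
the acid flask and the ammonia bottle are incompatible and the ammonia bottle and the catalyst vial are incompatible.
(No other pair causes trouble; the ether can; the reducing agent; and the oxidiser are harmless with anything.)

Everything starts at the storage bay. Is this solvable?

Yes

1. Engineer goes to the lab module with the ammonia bottle.
2. Engineer goes back to the storage bay alone.
3. Engineer goes to the lab module with the ether can.
4. Engineer goes back to the storage bay alone.
5. Engineer goes to the lab module with the acid flask.
6. Engineer goes back to the storage bay with the ammonia bottle.
7. Engineer goes to the lab module with the catalyst vial.
8. Engineer goes back to the storage bay alone.
9. Engineer goes to the lab module with the reducing agent.
10. Engineer goes back to the storage bay alone.
11. Engineer goes to the lab module with the oxidiser.
12. Engineer goes back to the storage bay alone.
13. Engineer goes to the lab module with the ammonia bottle.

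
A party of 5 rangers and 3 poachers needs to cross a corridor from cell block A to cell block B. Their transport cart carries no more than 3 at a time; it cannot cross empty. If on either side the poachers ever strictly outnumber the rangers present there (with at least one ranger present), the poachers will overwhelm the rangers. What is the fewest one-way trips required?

Counting alone: each trip to cell block B takes at most 3 across and each return brings at least 1 back, so after t trips out (and t−1 returns) at most 3t − (t−1) of the 8 are across; that first reaches 8 at t = 4, so at least 7 crossings are needed.
The plan below uses exactly 7 crossings, so it is optimal:
1. 2 poachers → cell block B.  (cell block A: 5R 1P; cell block B: 0R 2P)
2. 1 poacher ← cell block A.  (cell block A: 5R 2P; cell block B: 0R 1P)
3. 2 rangers and 1 poacher → cell block B.  (cell block A: 3R 1P; cell block B: 2R 2P)
4. 1 poacher ← cell block A.  (cell block A: 3R 2P; cell block B: 2R 1P)
5. 1 ranger and 2 poachers → cell block B.  (cell block A: 2R 0P; cell block B: 3R 3P)
6. 1 poacher ← cell block A.  (cell block A: 2R 1P; cell block B: 3R 2P)
7. 2 rangers and 1 poacher → cell block B.  (cell block A: 0R 0P; cell block B: 5R 3P)

7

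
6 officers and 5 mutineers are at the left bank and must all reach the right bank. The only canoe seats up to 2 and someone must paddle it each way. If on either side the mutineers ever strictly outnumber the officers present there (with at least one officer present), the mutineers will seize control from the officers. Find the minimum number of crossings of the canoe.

19

Counting alone: each trip to the right bank takes at most 2 across and each return brings at least 1 back, so after t trips out (and t−1 returns) at most 2t − (t−1) of the 11 are across; that first reaches 11 at t = 10, so at least 19 crossings are needed.
The plan below uses exactly 19 crossings, so it is optimal:
1. 2 mutineers → the right bank.  (the left bank: 6O 3M; the right bank: 0O 2M)
2. 1 mutineer ← the left bank.  (the left bank: 6O 4M; the right bank: 0O 1M)
3. 2 mutineers → the right bank.  (the left bank: 6O 2M; the right bank: 0O 3M)
4. 1 mutineer ← the left bank.  (the left bank: 6O 3M; the right bank: 0O 2M)
5. 2 officers → the right bank.  (the left bank: 4O 3M; the right bank: 2O 2M)
6. 1 mutineer ← the left bank.  (the left bank: 4O 4M; the right bank: 2O 1M)
7. 1 officer and 1 mutineer → the right bank.  (the left bank: 3O 3M; the right bank: 3O 2M)
8. 1 officer ← the left bank.  (the left bank: 4O 3M; the right bank: 2O 2M)
9. 1 officer and 1 mutineer → the right bank.  (the left bank: 3O 2M; the right bank: 3O 3M)
10. 1 mutineer ← the left bank.  (the left bank: 3O 3M; the right bank: 3O 2M)
11. 1 officer and 1 mutineer → the right bank.  (the left bank: 2O 2M; the right bank: 4O 3M)
12. 1 officer ← the left bank.  (the left bank: 3O 2M; the right bank: 3O 3M)
13. 1 officer and 1 mutineer → the right bank.  (the left bank: 2O 1M; the right bank: 4O 4M)
14. 1 mutineer ← the left bank.  (the left bank: 2O 2M; the right bank: 4O 3M)
15. 1 officer and 1 mutineer → the right bank.  (the left bank: 1O 1M; the right bank: 5O 4M)
16. 1 officer ← the left bank.  (the left bank: 2O 1M; the right bank: 4O 4M)
17. 1 officer and 1 mutineer → the right bank.  (the left bank: 1O 0M; the right bank: 5O 5M)
18. 1 mutineer ← the left bank.  (the left bank: 1O 1M; the right bank: 5O 4M)
19. 1 officer and 1 mutineer → the right bank.  (the left bank: 0O 0M; the right bank: 6O 5M)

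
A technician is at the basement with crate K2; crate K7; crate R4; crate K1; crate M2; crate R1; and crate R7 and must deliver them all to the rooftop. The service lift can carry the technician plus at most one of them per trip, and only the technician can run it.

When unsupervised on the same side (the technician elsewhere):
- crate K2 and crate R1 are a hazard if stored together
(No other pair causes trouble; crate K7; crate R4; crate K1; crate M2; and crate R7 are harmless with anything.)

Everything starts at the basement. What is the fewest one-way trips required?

13

Counting alone: the technician can take at most 1 across per trip to the rooftop, so moving all 7 needs at least 7 loaded trips out, with a return between consecutive ones — at least 13 crossings.
The plan below uses exactly 13 crossings, so it is optimal:
1. Technician goes to the rooftop with crate K2.
2. Technician goes back to the basement alone.
3. Technician goes to the rooftop with crate K7.
4. Technician goes back to the basement alone.
5. Technician goes to the rooftop with crate R4.
6. Technician goes back to the basement alone.
7. Technician goes to the rooftop with crate K1.
8. Technician goes back to the basement alone.
9. Technician goes to the rooftop with crate M2.
10. Technician goes back to the basement alone.
11. Technician goes to the rooftop with crate R7.
12. Technician goes back to the basement alone.
13. Technician goes to the rooftop with crate R1.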